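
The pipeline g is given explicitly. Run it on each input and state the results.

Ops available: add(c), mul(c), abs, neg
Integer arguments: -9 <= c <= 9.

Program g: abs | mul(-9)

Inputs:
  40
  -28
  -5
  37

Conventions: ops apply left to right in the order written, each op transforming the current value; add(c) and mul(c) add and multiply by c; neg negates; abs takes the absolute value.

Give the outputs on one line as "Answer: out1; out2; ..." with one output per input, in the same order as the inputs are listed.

Execution, op by op:
  40 -> 40 -> -360
  -28 -> 28 -> -252
  -5 -> 5 -> -45
  37 -> 37 -> -333

-360; -252; -45; -333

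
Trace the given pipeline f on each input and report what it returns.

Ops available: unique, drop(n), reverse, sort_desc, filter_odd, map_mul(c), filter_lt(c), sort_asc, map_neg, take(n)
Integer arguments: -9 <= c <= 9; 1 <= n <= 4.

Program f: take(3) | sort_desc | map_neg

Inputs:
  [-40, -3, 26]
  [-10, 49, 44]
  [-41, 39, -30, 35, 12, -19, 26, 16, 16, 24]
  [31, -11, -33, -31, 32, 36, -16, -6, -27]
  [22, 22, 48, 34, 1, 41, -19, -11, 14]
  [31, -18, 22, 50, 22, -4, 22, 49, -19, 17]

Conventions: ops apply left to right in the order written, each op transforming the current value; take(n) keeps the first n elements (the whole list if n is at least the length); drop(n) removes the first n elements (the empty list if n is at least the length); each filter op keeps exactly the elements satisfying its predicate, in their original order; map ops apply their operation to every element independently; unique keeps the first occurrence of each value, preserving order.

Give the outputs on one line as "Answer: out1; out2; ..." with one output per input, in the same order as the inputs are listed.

[-26, 3, 40]; [-49, -44, 10]; [-39, 30, 41]; [-31, 11, 33]; [-48, -22, -22]; [-31, -22, 18]

Execution, op by op:
  [-40, -3, 26] -> [-40, -3, 26] -> [26, -3, -40] -> [-26, 3, 40]
  [-10, 49, 44] -> [-10, 49, 44] -> [49, 44, -10] -> [-49, -44, 10]
  [-41, 39, -30, 35, 12, -19, 26, 16, 16, 24] -> [-41, 39, -30] -> [39, -30, -41] -> [-39, 30, 41]
  [31, -11, -33, -31, 32, 36, -16, -6, -27] -> [31, -11, -33] -> [31, -11, -33] -> [-31, 11, 33]
  [22, 22, 48, 34, 1, 41, -19, -11, 14] -> [22, 22, 48] -> [48, 22, 22] -> [-48, -22, -22]
  [31, -18, 22, 50, 22, -4, 22, 49, -19, 17] -> [31, -18, 22] -> [31, 22, -18] -> [-31, -22, 18]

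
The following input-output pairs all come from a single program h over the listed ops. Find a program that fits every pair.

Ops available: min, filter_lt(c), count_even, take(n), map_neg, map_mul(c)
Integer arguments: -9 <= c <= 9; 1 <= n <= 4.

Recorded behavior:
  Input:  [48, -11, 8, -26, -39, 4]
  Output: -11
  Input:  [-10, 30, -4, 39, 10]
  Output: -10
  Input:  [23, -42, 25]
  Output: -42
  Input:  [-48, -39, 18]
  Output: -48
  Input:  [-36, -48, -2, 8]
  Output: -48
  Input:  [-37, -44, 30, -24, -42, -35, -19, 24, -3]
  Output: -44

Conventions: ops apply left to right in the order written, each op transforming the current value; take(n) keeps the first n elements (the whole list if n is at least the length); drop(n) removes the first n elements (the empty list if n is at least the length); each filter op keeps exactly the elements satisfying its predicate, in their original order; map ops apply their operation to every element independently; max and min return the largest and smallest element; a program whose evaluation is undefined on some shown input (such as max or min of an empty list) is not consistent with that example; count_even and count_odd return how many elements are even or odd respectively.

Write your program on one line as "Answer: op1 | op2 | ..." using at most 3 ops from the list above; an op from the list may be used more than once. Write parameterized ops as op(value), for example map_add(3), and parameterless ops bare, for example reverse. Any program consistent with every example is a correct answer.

take(3) | min

Check, running the answer program on each example:
  [48, -11, 8, -26, -39, 4] -> [48, -11, 8] -> -11
  [-10, 30, -4, 39, 10] -> [-10, 30, -4] -> -10
  [23, -42, 25] -> [23, -42, 25] -> -42
  [-48, -39, 18] -> [-48, -39, 18] -> -48
  [-36, -48, -2, 8] -> [-36, -48, -2] -> -48
  [-37, -44, 30, -24, -42, -35, -19, 24, -3] -> [-37, -44, 30] -> -44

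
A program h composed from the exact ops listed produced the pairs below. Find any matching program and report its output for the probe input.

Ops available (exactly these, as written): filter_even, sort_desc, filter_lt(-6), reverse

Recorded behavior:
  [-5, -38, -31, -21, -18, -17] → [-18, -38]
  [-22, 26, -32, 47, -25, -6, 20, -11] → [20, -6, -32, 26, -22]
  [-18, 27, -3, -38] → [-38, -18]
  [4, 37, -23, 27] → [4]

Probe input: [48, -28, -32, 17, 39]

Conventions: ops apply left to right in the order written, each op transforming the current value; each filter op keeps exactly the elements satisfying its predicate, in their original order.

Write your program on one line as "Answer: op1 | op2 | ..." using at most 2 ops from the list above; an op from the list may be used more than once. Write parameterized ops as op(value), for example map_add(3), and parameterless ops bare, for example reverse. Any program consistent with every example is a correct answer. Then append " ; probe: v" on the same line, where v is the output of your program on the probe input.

filter_even | reverse ; probe: [-32, -28, 48]

Check, running the answer program on each example:
  [-5, -38, -31, -21, -18, -17] -> [-38, -18] -> [-18, -38]
  [-22, 26, -32, 47, -25, -6, 20, -11] -> [-22, 26, -32, -6, 20] -> [20, -6, -32, 26, -22]
  [-18, 27, -3, -38] -> [-18, -38] -> [-38, -18]
  [4, 37, -23, 27] -> [4] -> [4]
  probe: [48, -28, -32, 17, 39] -> [48, -28, -32] -> [-32, -28, 48]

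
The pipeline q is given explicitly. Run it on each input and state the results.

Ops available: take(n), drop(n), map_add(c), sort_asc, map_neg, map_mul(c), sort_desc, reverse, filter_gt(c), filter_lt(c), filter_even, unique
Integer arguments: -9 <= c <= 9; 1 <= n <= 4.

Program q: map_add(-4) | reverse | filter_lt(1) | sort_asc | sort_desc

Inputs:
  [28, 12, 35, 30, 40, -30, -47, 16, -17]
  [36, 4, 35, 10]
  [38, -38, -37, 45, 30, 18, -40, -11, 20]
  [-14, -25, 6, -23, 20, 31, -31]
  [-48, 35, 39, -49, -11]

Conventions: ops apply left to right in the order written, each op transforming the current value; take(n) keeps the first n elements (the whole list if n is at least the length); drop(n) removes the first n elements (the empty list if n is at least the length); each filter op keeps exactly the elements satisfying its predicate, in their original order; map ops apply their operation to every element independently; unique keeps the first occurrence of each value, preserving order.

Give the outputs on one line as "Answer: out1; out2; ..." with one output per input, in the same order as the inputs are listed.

Execution, op by op:
  [28, 12, 35, 30, 40, -30, -47, 16, -17] -> [24, 8, 31, 26, 36, -34, -51, 12, -21] -> [-21, 12, -51, -34, 36, 26, 31, 8, 24] -> [-21, -51, -34] -> [-51, -34, -21] -> [-21, -34, -51]
  [36, 4, 35, 10] -> [32, 0, 31, 6] -> [6, 31, 0, 32] -> [0] -> [0] -> [0]
  [38, -38, -37, 45, 30, 18, -40, -11, 20] -> [34, -42, -41, 41, 26, 14, -44, -15, 16] -> [16, -15, -44, 14, 26, 41, -41, -42, 34] -> [-15, -44, -41, -42] -> [-44, -42, -41, -15] -> [-15, -41, -42, -44]
  [-14, -25, 6, -23, 20, 31, -31] -> [-18, -29, 2, -27, 16, 27, -35] -> [-35, 27, 16, -27, 2, -29, -18] -> [-35, -27, -29, -18] -> [-35, -29, -27, -18] -> [-18, -27, -29, -35]
  [-48, 35, 39, -49, -11] -> [-52, 31, 35, -53, -15] -> [-15, -53, 35, 31, -52] -> [-15, -53, -52] -> [-53, -52, -15] -> [-15, -52, -53]

[-21, -34, -51]; [0]; [-15, -41, -42, -44]; [-18, -27, -29, -35]; [-15, -52, -53]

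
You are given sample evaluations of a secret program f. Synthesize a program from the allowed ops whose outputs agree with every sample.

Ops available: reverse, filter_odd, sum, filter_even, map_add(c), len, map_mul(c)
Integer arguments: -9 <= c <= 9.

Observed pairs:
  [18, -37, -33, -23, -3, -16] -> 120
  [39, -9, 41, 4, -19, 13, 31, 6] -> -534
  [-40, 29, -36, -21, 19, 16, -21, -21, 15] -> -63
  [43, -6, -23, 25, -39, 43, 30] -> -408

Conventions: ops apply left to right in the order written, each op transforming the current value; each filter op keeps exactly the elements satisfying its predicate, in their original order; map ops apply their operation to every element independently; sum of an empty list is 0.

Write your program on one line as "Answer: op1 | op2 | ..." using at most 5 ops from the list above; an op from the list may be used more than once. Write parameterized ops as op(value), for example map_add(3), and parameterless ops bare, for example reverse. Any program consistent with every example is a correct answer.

map_add(5) | map_add(8) | map_add(-4) | map_mul(-3) | sum

Check, running the answer program on each example:
  [18, -37, -33, -23, -3, -16] -> [23, -32, -28, -18, 2, -11] -> [31, -24, -20, -10, 10, -3] -> [27, -28, -24, -14, 6, -7] -> [-81, 84, 72, 42, -18, 21] -> 120
  [39, -9, 41, 4, -19, 13, 31, 6] -> [44, -4, 46, 9, -14, 18, 36, 11] -> [52, 4, 54, 17, -6, 26, 44, 19] -> [48, 0, 50, 13, -10, 22, 40, 15] -> [-144, 0, -150, -39, 30, -66, -120, -45] -> -534
  [-40, 29, -36, -21, 19, 16, -21, -21, 15] -> [-35, 34, -31, -16, 24, 21, -16, -16, 20] -> [-27, 42, -23, -8, 32, 29, -8, -8, 28] -> [-31, 38, -27, -12, 28, 25, -12, -12, 24] -> [93, -114, 81, 36, -84, -75, 36, 36, -72] -> -63
  [43, -6, -23, 25, -39, 43, 30] -> [48, -1, -18, 30, -34, 48, 35] -> [56, 7, -10, 38, -26, 56, 43] -> [52, 3, -14, 34, -30, 52, 39] -> [-156, -9, 42, -102, 90, -156, -117] -> -408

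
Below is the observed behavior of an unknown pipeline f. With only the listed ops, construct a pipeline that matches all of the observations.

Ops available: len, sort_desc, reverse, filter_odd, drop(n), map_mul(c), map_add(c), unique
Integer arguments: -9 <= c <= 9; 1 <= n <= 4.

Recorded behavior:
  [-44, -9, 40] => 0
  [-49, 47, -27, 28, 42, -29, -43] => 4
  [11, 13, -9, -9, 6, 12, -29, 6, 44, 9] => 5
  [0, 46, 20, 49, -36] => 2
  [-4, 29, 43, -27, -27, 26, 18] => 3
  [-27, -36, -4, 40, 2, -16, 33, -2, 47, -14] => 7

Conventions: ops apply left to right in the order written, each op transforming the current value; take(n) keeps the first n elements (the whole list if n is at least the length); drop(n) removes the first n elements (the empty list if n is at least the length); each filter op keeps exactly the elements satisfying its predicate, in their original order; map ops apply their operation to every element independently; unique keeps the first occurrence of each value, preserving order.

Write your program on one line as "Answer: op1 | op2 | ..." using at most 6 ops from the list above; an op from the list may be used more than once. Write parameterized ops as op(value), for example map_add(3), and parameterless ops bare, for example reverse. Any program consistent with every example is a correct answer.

sort_desc | drop(3) | map_add(2) | reverse | unique | len

Check, running the answer program on each example:
  [-44, -9, 40] -> [40, -9, -44] -> [] -> [] -> [] -> [] -> 0
  [-49, 47, -27, 28, 42, -29, -43] -> [47, 42, 28, -27, -29, -43, -49] -> [-27, -29, -43, -49] -> [-25, -27, -41, -47] -> [-47, -41, -27, -25] -> [-47, -41, -27, -25] -> 4
  [11, 13, -9, -9, 6, 12, -29, 6, 44, 9] -> [44, 13, 12, 11, 9, 6, 6, -9, -9, -29] -> [11, 9, 6, 6, -9, -9, -29] -> [13, 11, 8, 8, -7, -7, -27] -> [-27, -7, -7, 8, 8, 11, 13] -> [-27, -7, 8, 11, 13] -> 5
  [0, 46, 20, 49, -36] -> [49, 46, 20, 0, -36] -> [0, -36] -> [2, -34] -> [-34, 2] -> [-34, 2] -> 2
  [-4, 29, 43, -27, -27, 26, 18] -> [43, 29, 26, 18, -4, -27, -27] -> [18, -4, -27, -27] -> [20, -2, -25, -25] -> [-25, -25, -2, 20] -> [-25, -2, 20] -> 3
  [-27, -36, -4, 40, 2, -16, 33, -2, 47, -14] -> [47, 40, 33, 2, -2, -4, -14, -16, -27, -36] -> [2, -2, -4, -14, -16, -27, -36] -> [4, 0, -2, -12, -14, -25, -34] -> [-34, -25, -14, -12, -2, 0, 4] -> [-34, -25, -14, -12, -2, 0, 4] -> 7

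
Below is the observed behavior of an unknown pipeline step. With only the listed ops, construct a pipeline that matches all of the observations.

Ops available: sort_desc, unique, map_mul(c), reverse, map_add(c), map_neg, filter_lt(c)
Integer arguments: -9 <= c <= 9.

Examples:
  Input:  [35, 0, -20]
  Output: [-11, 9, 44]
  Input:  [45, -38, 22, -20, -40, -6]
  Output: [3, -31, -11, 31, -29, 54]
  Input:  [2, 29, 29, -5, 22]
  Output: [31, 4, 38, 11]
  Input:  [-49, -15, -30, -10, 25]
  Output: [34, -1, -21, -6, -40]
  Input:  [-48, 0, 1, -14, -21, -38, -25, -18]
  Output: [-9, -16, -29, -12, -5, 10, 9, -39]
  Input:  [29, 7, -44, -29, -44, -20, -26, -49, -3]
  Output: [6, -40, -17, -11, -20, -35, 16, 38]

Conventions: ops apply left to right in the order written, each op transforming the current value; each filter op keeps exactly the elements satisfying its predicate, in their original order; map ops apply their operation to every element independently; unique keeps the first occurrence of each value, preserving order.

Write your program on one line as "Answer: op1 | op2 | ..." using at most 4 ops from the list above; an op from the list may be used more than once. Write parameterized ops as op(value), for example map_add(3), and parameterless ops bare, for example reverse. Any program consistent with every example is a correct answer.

map_add(9) | unique | reverse

Check, running the answer program on each example:
  [35, 0, -20] -> [44, 9, -11] -> [44, 9, -11] -> [-11, 9, 44]
  [45, -38, 22, -20, -40, -6] -> [54, -29, 31, -11, -31, 3] -> [54, -29, 31, -11, -31, 3] -> [3, -31, -11, 31, -29, 54]
  [2, 29, 29, -5, 22] -> [11, 38, 38, 4, 31] -> [11, 38, 4, 31] -> [31, 4, 38, 11]
  [-49, -15, -30, -10, 25] -> [-40, -6, -21, -1, 34] -> [-40, -6, -21, -1, 34] -> [34, -1, -21, -6, -40]
  [-48, 0, 1, -14, -21, -38, -25, -18] -> [-39, 9, 10, -5, -12, -29, -16, -9] -> [-39, 9, 10, -5, -12, -29, -16, -9] -> [-9, -16, -29, -12, -5, 10, 9, -39]
  [29, 7, -44, -29, -44, -20, -26, -49, -3] -> [38, 16, -35, -20, -35, -11, -17, -40, 6] -> [38, 16, -35, -20, -11, -17, -40, 6] -> [6, -40, -17, -11, -20, -35, 16, 38]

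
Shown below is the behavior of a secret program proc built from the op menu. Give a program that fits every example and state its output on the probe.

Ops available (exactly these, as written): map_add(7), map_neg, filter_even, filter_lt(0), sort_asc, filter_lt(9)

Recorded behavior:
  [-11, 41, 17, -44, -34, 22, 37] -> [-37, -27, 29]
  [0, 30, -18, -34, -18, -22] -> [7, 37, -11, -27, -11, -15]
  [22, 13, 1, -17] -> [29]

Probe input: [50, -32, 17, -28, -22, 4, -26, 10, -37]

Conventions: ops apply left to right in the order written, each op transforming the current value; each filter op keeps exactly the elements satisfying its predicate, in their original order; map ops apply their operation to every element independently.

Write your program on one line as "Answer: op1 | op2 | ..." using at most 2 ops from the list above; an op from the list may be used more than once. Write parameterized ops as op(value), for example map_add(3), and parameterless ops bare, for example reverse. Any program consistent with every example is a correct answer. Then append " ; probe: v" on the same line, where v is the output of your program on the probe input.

filter_even | map_add(7) ; probe: [57, -25, -21, -15, 11, -19, 17]

Check, running the answer program on each example:
  [-11, 41, 17, -44, -34, 22, 37] -> [-44, -34, 22] -> [-37, -27, 29]
  [0, 30, -18, -34, -18, -22] -> [0, 30, -18, -34, -18, -22] -> [7, 37, -11, -27, -11, -15]
  [22, 13, 1, -17] -> [22] -> [29]
  probe: [50, -32, 17, -28, -22, 4, -26, 10, -37] -> [50, -32, -28, -22, 4, -26, 10] -> [57, -25, -21, -15, 11, -19, 17]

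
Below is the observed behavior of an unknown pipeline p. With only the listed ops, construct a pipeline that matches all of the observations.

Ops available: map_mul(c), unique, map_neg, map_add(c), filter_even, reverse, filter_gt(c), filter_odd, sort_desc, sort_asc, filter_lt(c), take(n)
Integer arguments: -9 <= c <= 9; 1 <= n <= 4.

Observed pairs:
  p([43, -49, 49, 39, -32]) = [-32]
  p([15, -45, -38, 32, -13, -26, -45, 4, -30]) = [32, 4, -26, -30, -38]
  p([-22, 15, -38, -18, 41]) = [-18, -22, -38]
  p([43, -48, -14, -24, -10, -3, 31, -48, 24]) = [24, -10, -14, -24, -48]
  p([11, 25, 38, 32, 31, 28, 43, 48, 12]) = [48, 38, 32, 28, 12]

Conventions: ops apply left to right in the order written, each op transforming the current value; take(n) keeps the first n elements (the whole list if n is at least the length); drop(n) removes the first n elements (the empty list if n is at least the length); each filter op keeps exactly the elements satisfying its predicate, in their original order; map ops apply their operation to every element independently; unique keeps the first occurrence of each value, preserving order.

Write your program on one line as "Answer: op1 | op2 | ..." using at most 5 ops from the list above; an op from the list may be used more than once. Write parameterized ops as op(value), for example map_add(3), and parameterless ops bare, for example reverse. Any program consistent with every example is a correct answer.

reverse | unique | filter_even | sort_asc | reverse

Check, running the answer program on each example:
  [43, -49, 49, 39, -32] -> [-32, 39, 49, -49, 43] -> [-32, 39, 49, -49, 43] -> [-32] -> [-32] -> [-32]
  [15, -45, -38, 32, -13, -26, -45, 4, -30] -> [-30, 4, -45, -26, -13, 32, -38, -45, 15] -> [-30, 4, -45, -26, -13, 32, -38, 15] -> [-30, 4, -26, 32, -38] -> [-38, -30, -26, 4, 32] -> [32, 4, -26, -30, -38]
  [-22, 15, -38, -18, 41] -> [41, -18, -38, 15, -22] -> [41, -18, -38, 15, -22] -> [-18, -38, -22] -> [-38, -22, -18] -> [-18, -22, -38]
  [43, -48, -14, -24, -10, -3, 31, -48, 24] -> [24, -48, 31, -3, -10, -24, -14, -48, 43] -> [24, -48, 31, -3, -10, -24, -14, 43] -> [24, -48, -10, -24, -14] -> [-48, -24, -14, -10, 24] -> [24, -10, -14, -24, -48]
  [11, 25, 38, 32, 31, 28, 43, 48, 12] -> [12, 48, 43, 28, 31, 32, 38, 25, 11] -> [12, 48, 43, 28, 31, 32, 38, 25, 11] -> [12, 48, 28, 32, 38] -> [12, 28, 32, 38, 48] -> [48, 38, 32, 28, 12]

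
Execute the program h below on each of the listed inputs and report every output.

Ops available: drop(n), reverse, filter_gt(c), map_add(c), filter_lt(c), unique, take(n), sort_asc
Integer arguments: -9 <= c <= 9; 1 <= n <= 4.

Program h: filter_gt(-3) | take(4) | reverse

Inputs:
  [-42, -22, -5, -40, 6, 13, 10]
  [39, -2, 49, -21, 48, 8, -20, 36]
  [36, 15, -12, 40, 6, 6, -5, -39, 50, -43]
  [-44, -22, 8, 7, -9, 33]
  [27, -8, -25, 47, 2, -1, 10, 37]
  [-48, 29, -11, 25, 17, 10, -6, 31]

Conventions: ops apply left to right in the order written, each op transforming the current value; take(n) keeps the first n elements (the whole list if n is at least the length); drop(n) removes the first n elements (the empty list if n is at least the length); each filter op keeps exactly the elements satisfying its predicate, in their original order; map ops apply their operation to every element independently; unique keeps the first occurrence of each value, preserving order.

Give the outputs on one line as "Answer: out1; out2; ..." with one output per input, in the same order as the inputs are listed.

[10, 13, 6]; [48, 49, -2, 39]; [6, 40, 15, 36]; [33, 7, 8]; [-1, 2, 47, 27]; [10, 17, 25, 29]

Execution, op by op:
  [-42, -22, -5, -40, 6, 13, 10] -> [6, 13, 10] -> [6, 13, 10] -> [10, 13, 6]
  [39, -2, 49, -21, 48, 8, -20, 36] -> [39, -2, 49, 48, 8, 36] -> [39, -2, 49, 48] -> [48, 49, -2, 39]
  [36, 15, -12, 40, 6, 6, -5, -39, 50, -43] -> [36, 15, 40, 6, 6, 50] -> [36, 15, 40, 6] -> [6, 40, 15, 36]
  [-44, -22, 8, 7, -9, 33] -> [8, 7, 33] -> [8, 7, 33] -> [33, 7, 8]
  [27, -8, -25, 47, 2, -1, 10, 37] -> [27, 47, 2, -1, 10, 37] -> [27, 47, 2, -1] -> [-1, 2, 47, 27]
  [-48, 29, -11, 25, 17, 10, -6, 31] -> [29, 25, 17, 10, 31] -> [29, 25, 17, 10] -> [10, 17, 25, 29]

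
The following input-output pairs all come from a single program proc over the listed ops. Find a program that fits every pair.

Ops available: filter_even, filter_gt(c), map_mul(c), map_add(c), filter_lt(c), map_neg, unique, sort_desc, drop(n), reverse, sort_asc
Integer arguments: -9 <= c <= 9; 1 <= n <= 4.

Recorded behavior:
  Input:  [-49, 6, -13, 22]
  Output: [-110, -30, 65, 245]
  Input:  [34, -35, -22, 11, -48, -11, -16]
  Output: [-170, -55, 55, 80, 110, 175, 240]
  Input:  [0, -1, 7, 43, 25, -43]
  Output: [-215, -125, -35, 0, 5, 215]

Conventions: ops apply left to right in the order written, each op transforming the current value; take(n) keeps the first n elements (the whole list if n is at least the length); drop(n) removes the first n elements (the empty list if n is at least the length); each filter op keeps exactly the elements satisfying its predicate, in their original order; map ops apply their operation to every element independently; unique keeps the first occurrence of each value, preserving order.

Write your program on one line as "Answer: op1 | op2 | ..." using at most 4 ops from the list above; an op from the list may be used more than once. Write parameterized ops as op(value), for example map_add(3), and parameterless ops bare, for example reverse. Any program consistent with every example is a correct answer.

sort_asc | map_mul(-5) | sort_asc

Check, running the answer program on each example:
  [-49, 6, -13, 22] -> [-49, -13, 6, 22] -> [245, 65, -30, -110] -> [-110, -30, 65, 245]
  [34, -35, -22, 11, -48, -11, -16] -> [-48, -35, -22, -16, -11, 11, 34] -> [240, 175, 110, 80, 55, -55, -170] -> [-170, -55, 55, 80, 110, 175, 240]
  [0, -1, 7, 43, 25, -43] -> [-43, -1, 0, 7, 25, 43] -> [215, 5, 0, -35, -125, -215] -> [-215, -125, -35, 0, 5, 215]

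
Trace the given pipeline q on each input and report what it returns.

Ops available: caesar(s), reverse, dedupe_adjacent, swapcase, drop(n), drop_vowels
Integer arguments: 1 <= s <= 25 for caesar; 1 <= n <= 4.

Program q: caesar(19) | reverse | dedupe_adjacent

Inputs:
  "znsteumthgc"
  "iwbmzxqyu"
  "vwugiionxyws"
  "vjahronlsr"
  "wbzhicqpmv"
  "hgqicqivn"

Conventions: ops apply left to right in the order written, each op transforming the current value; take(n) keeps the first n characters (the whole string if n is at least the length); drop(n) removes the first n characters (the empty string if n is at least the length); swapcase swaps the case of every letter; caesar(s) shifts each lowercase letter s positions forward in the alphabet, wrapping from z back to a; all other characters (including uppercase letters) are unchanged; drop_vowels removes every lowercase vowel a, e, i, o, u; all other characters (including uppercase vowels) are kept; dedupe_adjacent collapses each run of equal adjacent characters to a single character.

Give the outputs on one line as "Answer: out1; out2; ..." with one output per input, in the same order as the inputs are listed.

Execution, op by op:
  "znsteumthgc" -> "sglmxnfmazv" -> "vzamfnxmlgs" -> "vzamfnxmlgs"
  "iwbmzxqyu" -> "bpufsqjrn" -> "nrjqsfupb" -> "nrjqsfupb"
  "vwugiionxyws" -> "opnzbbhgqrpl" -> "lprqghbbznpo" -> "lprqghbznpo"
  "vjahronlsr" -> "octakhgelk" -> "kleghkatco" -> "kleghkatco"
  "wbzhicqpmv" -> "pusabvjifo" -> "ofijvbasup" -> "ofijvbasup"
  "hgqicqivn" -> "azjbvjbog" -> "gobjvbjza" -> "gobjvbjza"

"vzamfnxmlgs"; "nrjqsfupb"; "lprqghbznpo"; "kleghkatco"; "ofijvbasup"; "gobjvbjza"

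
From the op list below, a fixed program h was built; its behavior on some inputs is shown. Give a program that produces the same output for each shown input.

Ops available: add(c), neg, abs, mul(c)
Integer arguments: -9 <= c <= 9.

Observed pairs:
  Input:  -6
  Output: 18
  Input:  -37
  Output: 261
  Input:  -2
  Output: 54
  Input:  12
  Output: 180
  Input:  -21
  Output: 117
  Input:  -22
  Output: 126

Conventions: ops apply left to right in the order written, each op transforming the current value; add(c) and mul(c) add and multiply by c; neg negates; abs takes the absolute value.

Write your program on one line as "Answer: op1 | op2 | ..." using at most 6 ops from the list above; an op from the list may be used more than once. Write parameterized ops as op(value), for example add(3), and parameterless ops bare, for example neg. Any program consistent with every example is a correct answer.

neg | add(-8) | abs | mul(-9) | neg

Check, running the answer program on each example:
  -6 -> 6 -> -2 -> 2 -> -18 -> 18
  -37 -> 37 -> 29 -> 29 -> -261 -> 261
  -2 -> 2 -> -6 -> 6 -> -54 -> 54
  12 -> -12 -> -20 -> 20 -> -180 -> 180
  -21 -> 21 -> 13 -> 13 -> -117 -> 117
  -22 -> 22 -> 14 -> 14 -> -126 -> 126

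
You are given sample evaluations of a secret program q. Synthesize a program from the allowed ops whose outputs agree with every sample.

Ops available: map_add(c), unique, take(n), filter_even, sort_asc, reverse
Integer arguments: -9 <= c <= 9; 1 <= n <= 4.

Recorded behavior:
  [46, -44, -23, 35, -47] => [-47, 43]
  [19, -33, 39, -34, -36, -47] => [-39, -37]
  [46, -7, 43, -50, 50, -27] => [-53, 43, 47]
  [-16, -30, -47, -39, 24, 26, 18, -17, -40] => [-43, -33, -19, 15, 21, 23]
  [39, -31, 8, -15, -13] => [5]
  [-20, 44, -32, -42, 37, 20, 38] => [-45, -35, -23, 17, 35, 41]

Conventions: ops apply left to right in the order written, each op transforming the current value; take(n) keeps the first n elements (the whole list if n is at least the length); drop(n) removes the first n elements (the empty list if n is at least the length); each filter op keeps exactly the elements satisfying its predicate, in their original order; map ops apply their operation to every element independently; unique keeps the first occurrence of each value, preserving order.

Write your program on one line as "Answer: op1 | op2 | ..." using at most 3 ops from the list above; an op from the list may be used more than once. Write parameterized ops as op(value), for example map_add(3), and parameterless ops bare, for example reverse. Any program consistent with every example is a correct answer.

filter_even | map_add(-3) | sort_asc

Check, running the answer program on each example:
  [46, -44, -23, 35, -47] -> [46, -44] -> [43, -47] -> [-47, 43]
  [19, -33, 39, -34, -36, -47] -> [-34, -36] -> [-37, -39] -> [-39, -37]
  [46, -7, 43, -50, 50, -27] -> [46, -50, 50] -> [43, -53, 47] -> [-53, 43, 47]
  [-16, -30, -47, -39, 24, 26, 18, -17, -40] -> [-16, -30, 24, 26, 18, -40] -> [-19, -33, 21, 23, 15, -43] -> [-43, -33, -19, 15, 21, 23]
  [39, -31, 8, -15, -13] -> [8] -> [5] -> [5]
  [-20, 44, -32, -42, 37, 20, 38] -> [-20, 44, -32, -42, 20, 38] -> [-23, 41, -35, -45, 17, 35] -> [-45, -35, -23, 17, 35, 41]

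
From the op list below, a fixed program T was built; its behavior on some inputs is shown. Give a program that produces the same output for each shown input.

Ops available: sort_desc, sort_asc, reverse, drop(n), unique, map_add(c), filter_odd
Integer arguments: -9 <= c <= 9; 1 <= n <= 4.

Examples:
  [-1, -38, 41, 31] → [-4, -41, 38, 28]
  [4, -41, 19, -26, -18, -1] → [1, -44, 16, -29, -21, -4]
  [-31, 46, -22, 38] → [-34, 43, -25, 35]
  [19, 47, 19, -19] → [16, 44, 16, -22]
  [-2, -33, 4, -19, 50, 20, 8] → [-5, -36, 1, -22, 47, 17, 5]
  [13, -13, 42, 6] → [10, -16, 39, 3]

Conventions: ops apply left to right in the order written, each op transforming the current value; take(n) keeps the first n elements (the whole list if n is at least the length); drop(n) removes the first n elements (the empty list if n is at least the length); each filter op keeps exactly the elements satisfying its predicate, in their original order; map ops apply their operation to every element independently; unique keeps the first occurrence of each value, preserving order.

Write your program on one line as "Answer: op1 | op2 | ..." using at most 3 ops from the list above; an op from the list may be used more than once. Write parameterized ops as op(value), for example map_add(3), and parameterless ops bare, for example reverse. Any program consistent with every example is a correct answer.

map_add(5) | map_add(-9) | map_add(1)

Check, running the answer program on each example:
  [-1, -38, 41, 31] -> [4, -33, 46, 36] -> [-5, -42, 37, 27] -> [-4, -41, 38, 28]
  [4, -41, 19, -26, -18, -1] -> [9, -36, 24, -21, -13, 4] -> [0, -45, 15, -30, -22, -5] -> [1, -44, 16, -29, -21, -4]
  [-31, 46, -22, 38] -> [-26, 51, -17, 43] -> [-35, 42, -26, 34] -> [-34, 43, -25, 35]
  [19, 47, 19, -19] -> [24, 52, 24, -14] -> [15, 43, 15, -23] -> [16, 44, 16, -22]
  [-2, -33, 4, -19, 50, 20, 8] -> [3, -28, 9, -14, 55, 25, 13] -> [-6, -37, 0, -23, 46, 16, 4] -> [-5, -36, 1, -22, 47, 17, 5]
  [13, -13, 42, 6] -> [18, -8, 47, 11] -> [9, -17, 38, 2] -> [10, -16, 39, 3]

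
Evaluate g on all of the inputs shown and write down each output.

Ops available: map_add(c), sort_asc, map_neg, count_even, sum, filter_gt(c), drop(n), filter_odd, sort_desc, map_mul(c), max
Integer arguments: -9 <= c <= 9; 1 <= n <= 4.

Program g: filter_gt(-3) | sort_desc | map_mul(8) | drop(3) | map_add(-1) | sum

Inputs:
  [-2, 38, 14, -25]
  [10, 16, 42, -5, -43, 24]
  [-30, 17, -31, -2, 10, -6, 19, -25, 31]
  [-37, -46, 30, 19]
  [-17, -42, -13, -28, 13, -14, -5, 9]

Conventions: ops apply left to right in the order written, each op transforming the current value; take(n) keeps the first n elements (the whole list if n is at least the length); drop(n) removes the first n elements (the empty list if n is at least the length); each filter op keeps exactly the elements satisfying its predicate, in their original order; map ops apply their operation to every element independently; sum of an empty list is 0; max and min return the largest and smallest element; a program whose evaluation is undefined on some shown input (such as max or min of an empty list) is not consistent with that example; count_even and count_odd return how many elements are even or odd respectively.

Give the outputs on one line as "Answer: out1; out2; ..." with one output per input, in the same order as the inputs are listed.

0; 79; 62; 0; 0

Execution, op by op:
  [-2, 38, 14, -25] -> [-2, 38, 14] -> [38, 14, -2] -> [304, 112, -16] -> [] -> [] -> 0
  [10, 16, 42, -5, -43, 24] -> [10, 16, 42, 24] -> [42, 24, 16, 10] -> [336, 192, 128, 80] -> [80] -> [79] -> 79
  [-30, 17, -31, -2, 10, -6, 19, -25, 31] -> [17, -2, 10, 19, 31] -> [31, 19, 17, 10, -2] -> [248, 152, 136, 80, -16] -> [80, -16] -> [79, -17] -> 62
  [-37, -46, 30, 19] -> [30, 19] -> [30, 19] -> [240, 152] -> [] -> [] -> 0
  [-17, -42, -13, -28, 13, -14, -5, 9] -> [13, 9] -> [13, 9] -> [104, 72] -> [] -> [] -> 0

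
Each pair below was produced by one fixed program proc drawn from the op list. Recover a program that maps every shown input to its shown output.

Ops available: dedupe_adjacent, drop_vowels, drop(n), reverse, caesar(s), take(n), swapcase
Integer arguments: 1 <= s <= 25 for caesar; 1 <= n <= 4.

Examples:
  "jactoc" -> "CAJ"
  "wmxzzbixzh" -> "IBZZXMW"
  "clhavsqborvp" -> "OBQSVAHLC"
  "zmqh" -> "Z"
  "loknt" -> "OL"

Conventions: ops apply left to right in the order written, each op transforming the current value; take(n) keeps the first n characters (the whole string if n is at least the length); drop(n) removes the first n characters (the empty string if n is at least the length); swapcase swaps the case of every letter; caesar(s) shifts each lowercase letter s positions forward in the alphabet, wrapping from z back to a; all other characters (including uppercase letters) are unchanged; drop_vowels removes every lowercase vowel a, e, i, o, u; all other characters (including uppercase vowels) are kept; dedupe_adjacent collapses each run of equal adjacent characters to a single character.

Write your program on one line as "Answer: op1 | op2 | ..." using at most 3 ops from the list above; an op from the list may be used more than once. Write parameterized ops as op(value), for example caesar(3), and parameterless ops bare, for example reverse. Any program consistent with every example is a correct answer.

reverse | swapcase | drop(3)

Check, running the answer program on each example:
  "jactoc" -> "cotcaj" -> "COTCAJ" -> "CAJ"
  "wmxzzbixzh" -> "hzxibzzxmw" -> "HZXIBZZXMW" -> "IBZZXMW"
  "clhavsqborvp" -> "pvrobqsvahlc" -> "PVROBQSVAHLC" -> "OBQSVAHLC"
  "zmqh" -> "hqmz" -> "HQMZ" -> "Z"
  "loknt" -> "tnkol" -> "TNKOL" -> "OL"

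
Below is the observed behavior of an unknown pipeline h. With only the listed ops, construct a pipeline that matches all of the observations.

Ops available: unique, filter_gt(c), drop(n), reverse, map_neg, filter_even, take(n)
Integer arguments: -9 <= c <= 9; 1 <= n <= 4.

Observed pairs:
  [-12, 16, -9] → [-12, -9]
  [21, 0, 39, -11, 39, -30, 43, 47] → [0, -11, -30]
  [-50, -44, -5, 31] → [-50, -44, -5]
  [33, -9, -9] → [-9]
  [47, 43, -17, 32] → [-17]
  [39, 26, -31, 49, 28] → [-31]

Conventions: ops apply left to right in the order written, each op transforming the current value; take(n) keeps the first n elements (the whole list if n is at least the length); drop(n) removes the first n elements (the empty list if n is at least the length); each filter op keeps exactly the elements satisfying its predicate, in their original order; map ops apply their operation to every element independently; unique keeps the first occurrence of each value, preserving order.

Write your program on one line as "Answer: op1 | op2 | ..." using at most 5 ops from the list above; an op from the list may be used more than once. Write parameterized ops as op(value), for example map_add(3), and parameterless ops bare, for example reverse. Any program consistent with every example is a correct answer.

map_neg | unique | filter_gt(-9) | map_neg

Check, running the answer program on each example:
  [-12, 16, -9] -> [12, -16, 9] -> [12, -16, 9] -> [12, 9] -> [-12, -9]
  [21, 0, 39, -11, 39, -30, 43, 47] -> [-21, 0, -39, 11, -39, 30, -43, -47] -> [-21, 0, -39, 11, 30, -43, -47] -> [0, 11, 30] -> [0, -11, -30]
  [-50, -44, -5, 31] -> [50, 44, 5, -31] -> [50, 44, 5, -31] -> [50, 44, 5] -> [-50, -44, -5]
  [33, -9, -9] -> [-33, 9, 9] -> [-33, 9] -> [9] -> [-9]
  [47, 43, -17, 32] -> [-47, -43, 17, -32] -> [-47, -43, 17, -32] -> [17] -> [-17]
  [39, 26, -31, 49, 28] -> [-39, -26, 31, -49, -28] -> [-39, -26, 31, -49, -28] -> [31] -> [-31]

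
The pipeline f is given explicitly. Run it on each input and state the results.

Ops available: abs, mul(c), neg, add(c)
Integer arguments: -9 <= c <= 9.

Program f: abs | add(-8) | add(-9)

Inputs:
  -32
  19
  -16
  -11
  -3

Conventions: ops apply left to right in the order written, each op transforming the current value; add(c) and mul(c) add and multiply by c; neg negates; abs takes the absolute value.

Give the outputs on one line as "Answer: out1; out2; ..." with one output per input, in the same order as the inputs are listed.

15; 2; -1; -6; -14

Execution, op by op:
  -32 -> 32 -> 24 -> 15
  19 -> 19 -> 11 -> 2
  -16 -> 16 -> 8 -> -1
  -11 -> 11 -> 3 -> -6
  -3 -> 3 -> -5 -> -14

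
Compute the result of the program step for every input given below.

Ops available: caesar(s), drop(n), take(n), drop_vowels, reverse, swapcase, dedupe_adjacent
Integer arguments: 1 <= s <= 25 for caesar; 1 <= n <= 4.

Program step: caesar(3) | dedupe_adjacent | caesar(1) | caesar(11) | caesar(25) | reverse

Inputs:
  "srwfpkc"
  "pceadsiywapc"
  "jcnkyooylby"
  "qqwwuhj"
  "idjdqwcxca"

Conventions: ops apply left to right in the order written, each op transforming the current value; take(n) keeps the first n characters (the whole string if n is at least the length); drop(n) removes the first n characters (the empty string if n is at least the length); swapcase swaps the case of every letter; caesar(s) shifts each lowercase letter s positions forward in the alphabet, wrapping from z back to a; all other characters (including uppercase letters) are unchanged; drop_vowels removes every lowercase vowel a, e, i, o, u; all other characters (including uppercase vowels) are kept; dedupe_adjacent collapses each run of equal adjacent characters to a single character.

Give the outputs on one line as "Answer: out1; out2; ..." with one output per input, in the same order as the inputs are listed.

Execution, op by op:
  "srwfpkc" -> "vuzisnf" -> "vuzisnf" -> "wvajtog" -> "hgluezr" -> "gfktdyq" -> "qydtkfg"
  "pceadsiywapc" -> "sfhdgvlbzdsf" -> "sfhdgvlbzdsf" -> "tgiehwmcaetg" -> "ertpshxnlper" -> "dqsorgwmkodq" -> "qdokmwgrosqd"
  "jcnkyooylby" -> "mfqnbrrboeb" -> "mfqnbrboeb" -> "ngrocscpfc" -> "yrczndnaqn" -> "xqbymcmzpm" -> "mpzmcmybqx"
  "qqwwuhj" -> "ttzzxkm" -> "tzxkm" -> "uayln" -> "fljwy" -> "ekivx" -> "xvike"
  "idjdqwcxca" -> "lgmgtzfafd" -> "lgmgtzfafd" -> "mhnhuagbge" -> "xsysflrmrp" -> "wrxrekqlqo" -> "oqlqkerxrw"

"qydtkfg"; "qdokmwgrosqd"; "mpzmcmybqx"; "xvike"; "oqlqkerxrw"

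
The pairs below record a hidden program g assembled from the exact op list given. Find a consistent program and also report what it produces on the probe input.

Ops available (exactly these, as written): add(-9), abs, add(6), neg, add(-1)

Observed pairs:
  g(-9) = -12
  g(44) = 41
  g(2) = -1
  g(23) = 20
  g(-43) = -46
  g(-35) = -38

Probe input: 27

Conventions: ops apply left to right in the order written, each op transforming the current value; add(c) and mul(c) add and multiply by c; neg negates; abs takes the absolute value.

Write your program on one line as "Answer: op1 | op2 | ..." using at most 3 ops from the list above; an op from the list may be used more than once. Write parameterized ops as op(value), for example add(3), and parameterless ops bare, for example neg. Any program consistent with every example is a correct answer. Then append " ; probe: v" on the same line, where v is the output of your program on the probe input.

add(-9) | add(6) ; probe: 24

Check, running the answer program on each example:
  -9 -> -18 -> -12
  44 -> 35 -> 41
  2 -> -7 -> -1
  23 -> 14 -> 20
  -43 -> -52 -> -46
  -35 -> -44 -> -38
  probe: 27 -> 18 -> 24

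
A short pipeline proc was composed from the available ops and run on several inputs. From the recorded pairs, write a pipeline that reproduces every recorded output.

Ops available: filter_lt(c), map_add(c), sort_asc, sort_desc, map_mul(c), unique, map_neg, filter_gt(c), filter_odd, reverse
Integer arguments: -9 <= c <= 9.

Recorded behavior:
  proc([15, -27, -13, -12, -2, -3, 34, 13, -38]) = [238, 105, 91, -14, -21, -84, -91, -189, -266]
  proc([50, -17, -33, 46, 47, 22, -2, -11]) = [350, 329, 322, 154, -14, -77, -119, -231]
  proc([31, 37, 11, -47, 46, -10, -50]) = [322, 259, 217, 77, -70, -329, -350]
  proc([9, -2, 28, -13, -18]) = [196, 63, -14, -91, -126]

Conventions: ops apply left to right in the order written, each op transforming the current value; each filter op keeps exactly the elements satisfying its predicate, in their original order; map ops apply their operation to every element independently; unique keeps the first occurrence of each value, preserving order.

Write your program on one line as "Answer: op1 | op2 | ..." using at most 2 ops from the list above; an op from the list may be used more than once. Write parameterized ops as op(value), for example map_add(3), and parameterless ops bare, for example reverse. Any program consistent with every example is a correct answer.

sort_desc | map_mul(7)

Check, running the answer program on each example:
  [15, -27, -13, -12, -2, -3, 34, 13, -38] -> [34, 15, 13, -2, -3, -12, -13, -27, -38] -> [238, 105, 91, -14, -21, -84, -91, -189, -266]
  [50, -17, -33, 46, 47, 22, -2, -11] -> [50, 47, 46, 22, -2, -11, -17, -33] -> [350, 329, 322, 154, -14, -77, -119, -231]
  [31, 37, 11, -47, 46, -10, -50] -> [46, 37, 31, 11, -10, -47, -50] -> [322, 259, 217, 77, -70, -329, -350]
  [9, -2, 28, -13, -18] -> [28, 9, -2, -13, -18] -> [196, 63, -14, -91, -126]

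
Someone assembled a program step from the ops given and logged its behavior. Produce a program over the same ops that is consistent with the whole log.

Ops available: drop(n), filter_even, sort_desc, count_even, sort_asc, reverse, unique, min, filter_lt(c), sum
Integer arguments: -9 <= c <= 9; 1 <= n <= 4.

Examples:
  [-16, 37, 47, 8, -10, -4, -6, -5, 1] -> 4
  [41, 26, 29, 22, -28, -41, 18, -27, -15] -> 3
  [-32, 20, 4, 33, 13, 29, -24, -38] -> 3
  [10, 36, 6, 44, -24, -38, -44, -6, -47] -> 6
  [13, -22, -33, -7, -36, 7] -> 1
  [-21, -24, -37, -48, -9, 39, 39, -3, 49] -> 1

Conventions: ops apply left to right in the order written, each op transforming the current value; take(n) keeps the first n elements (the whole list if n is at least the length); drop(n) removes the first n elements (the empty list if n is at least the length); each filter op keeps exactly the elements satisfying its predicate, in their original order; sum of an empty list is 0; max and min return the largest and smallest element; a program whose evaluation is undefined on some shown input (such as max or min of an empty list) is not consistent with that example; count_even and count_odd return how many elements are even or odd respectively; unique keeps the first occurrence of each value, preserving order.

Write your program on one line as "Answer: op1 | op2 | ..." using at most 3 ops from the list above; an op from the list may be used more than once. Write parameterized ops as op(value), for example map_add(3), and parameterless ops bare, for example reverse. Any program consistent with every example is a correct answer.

drop(2) | unique | count_even

Check, running the answer program on each example:
  [-16, 37, 47, 8, -10, -4, -6, -5, 1] -> [47, 8, -10, -4, -6, -5, 1] -> [47, 8, -10, -4, -6, -5, 1] -> 4
  [41, 26, 29, 22, -28, -41, 18, -27, -15] -> [29, 22, -28, -41, 18, -27, -15] -> [29, 22, -28, -41, 18, -27, -15] -> 3
  [-32, 20, 4, 33, 13, 29, -24, -38] -> [4, 33, 13, 29, -24, -38] -> [4, 33, 13, 29, -24, -38] -> 3
  [10, 36, 6, 44, -24, -38, -44, -6, -47] -> [6, 44, -24, -38, -44, -6, -47] -> [6, 44, -24, -38, -44, -6, -47] -> 6
  [13, -22, -33, -7, -36, 7] -> [-33, -7, -36, 7] -> [-33, -7, -36, 7] -> 1
  [-21, -24, -37, -48, -9, 39, 39, -3, 49] -> [-37, -48, -9, 39, 39, -3, 49] -> [-37, -48, -9, 39, -3, 49] -> 1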